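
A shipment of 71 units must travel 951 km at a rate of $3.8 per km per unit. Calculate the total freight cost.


TC = dist * cost * units = 951 * 3.8 * 71 = $256579.80

$256579.80


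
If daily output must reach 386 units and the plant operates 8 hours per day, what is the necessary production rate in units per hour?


Formula: Production Rate = Daily Demand / Available Hours
Rate = 386 units/day / 8 hours/day
Rate = 48.3 units/hour

48.3 units/hour


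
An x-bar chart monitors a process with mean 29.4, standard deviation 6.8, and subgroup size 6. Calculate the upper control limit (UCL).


UCL = 29.4 + 3 * 6.8 / sqrt(6)

37.73


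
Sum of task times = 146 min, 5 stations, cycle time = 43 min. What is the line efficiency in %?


Formula: Efficiency = Sum of Task Times / (N_stations * CT) * 100
Total station capacity = 5 stations * 43 min = 215 min
Efficiency = 146 / 215 * 100 = 67.9%

67.9%


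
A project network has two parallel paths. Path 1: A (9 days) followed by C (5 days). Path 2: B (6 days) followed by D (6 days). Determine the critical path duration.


Path 1 = 9 + 5 = 14 days
Path 2 = 6 + 6 = 12 days
Duration = max(14, 12) = 14 days

14 days


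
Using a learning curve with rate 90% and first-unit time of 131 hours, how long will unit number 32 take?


Formula: T_n = T_1 * (learning_rate)^(log2(n)) where learning_rate = rate/100
Doublings = log2(32) = 5
T_n = 131 * 0.9^5
T_n = 131 * 0.5905 = 77.4 hours

77.4 hours


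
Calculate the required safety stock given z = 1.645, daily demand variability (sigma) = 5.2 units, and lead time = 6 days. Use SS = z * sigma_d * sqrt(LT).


Formula: SS = z * sigma_d * sqrt(LT)
sqrt(LT) = sqrt(6) = 2.4495
SS = 1.645 * 5.2 * 2.4495
SS = 21.0 units

21.0 units


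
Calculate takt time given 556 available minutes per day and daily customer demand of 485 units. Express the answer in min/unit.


Formula: Takt Time = Available Production Time / Customer Demand
Takt = 556 min/day / 485 units/day
Takt = 1.15 min/unit

1.15 min/unit


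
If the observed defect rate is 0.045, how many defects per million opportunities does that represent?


DPMO = defect_rate * 1000000 = 0.045 * 1000000

45000


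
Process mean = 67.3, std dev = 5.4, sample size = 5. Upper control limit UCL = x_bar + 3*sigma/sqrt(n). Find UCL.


UCL = 67.3 + 3 * 5.4 / sqrt(5)

74.54


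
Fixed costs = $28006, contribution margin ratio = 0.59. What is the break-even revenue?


Formula: BER = Fixed Costs / Contribution Margin Ratio
BER = $28006 / 0.59
BER = $47467.80 (to the nearest cent)

$47467.80


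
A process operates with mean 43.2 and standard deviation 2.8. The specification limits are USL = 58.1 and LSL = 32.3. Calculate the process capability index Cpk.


Cpu = (58.1 - 43.2) / (3 * 2.8) = 1.77
Cpl = (43.2 - 32.3) / (3 * 2.8) = 1.3
Cpk = min(1.77, 1.3) = 1.3

1.3


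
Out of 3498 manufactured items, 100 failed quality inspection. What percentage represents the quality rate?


Formula: Quality Rate = Good Pieces / Total Pieces * 100
Good pieces = 3498 - 100 = 3398
QR = 3398 / 3498 * 100 = 97.1%

97.1%


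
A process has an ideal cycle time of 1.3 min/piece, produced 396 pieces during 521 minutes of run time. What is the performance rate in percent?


Formula: Performance = (Ideal CT * Total Count) / Run Time * 100
Ideal output time = 1.3 * 396 = 514.8 min
Performance = 514.8 / 521 * 100 = 98.8%

98.8%


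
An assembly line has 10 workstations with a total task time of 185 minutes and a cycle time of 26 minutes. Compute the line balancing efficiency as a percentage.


Formula: Efficiency = Sum of Task Times / (N_stations * CT) * 100
Total station capacity = 10 stations * 26 min = 260 min
Efficiency = 185 / 260 * 100 = 71.2%

71.2%


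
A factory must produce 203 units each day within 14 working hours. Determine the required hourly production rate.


Formula: Production Rate = Daily Demand / Available Hours
Rate = 203 units/day / 14 hours/day
Rate = 14.5 units/hour

14.5 units/hour


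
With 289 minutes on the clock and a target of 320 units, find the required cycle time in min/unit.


Formula: CT = Available Time / Number of Units
CT = 289 min / 320 units
CT = 0.9 min/unit

0.9 min/unit


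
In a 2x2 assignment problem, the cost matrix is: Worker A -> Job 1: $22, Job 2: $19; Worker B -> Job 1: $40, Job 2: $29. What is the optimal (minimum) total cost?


Option 1: A->1 + B->2 = $22 + $29 = $51
Option 2: A->2 + B->1 = $19 + $40 = $59
Min cost = min($51, $59) = $51

$51


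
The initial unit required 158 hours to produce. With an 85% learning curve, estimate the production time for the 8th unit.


Formula: T_n = T_1 * (learning_rate)^(log2(n)) where learning_rate = rate/100
Doublings = log2(8) = 3
T_n = 158 * 0.85^3
T_n = 158 * 0.6141 = 97.0 hours

97.0 hours


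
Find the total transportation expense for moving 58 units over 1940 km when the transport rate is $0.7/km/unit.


TC = dist * cost * units = 1940 * 0.7 * 58 = $78764.00

$78764.00


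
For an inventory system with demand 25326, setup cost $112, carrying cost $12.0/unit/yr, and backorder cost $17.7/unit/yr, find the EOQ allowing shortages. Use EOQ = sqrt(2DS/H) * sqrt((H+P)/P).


Formula: EOQ* = sqrt(2DS/H) * sqrt((H+P)/P)
Base EOQ = sqrt(2*25326*112/12.0) = 687.57 units
Correction = sqrt((12.0+17.7)/17.7) = 1.29536
EOQ* = 687.57 * 1.29536 = 890.7 units

890.7 units


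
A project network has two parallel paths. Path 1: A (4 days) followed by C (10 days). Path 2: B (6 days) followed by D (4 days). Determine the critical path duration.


Path 1 = 4 + 10 = 14 days
Path 2 = 6 + 4 = 10 days
Duration = max(14, 10) = 14 days

14 days


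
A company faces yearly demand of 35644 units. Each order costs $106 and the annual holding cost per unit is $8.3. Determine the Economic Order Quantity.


Formula: EOQ = sqrt(2 * D * S / H)
Numerator: 2 * 35644 * 106 = 7556528
2DS/H = 7556528 / 8.3 = 910425.1
EOQ = sqrt(910425.1) = 954.2 units

954.2 units


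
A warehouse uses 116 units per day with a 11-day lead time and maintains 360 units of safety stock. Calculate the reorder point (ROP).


Formula: ROP = (Daily Demand * Lead Time) + Safety Stock
Demand during lead time = 116 * 11 = 1276 units
ROP = 1276 + 360 = 1636 units

1636 units


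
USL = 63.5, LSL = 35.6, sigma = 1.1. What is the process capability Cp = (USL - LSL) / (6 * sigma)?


Cp = (63.5 - 35.6) / (6 * 1.1)

4.23


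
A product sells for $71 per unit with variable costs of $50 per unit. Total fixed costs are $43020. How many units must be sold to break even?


Formula: BEQ = Fixed Costs / (Price - Variable Cost)
Contribution margin = $71 - $50 = $21/unit
BEQ = ceil($43020 / $21/unit) = ceil(2048.57) = 2049 units

2049 units


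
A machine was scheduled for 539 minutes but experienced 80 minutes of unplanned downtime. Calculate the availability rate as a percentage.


Formula: Availability = (Planned Time - Downtime) / Planned Time * 100
Uptime = 539 - 80 = 459 min
Availability = 459 / 539 * 100 = 85.2%

85.2%


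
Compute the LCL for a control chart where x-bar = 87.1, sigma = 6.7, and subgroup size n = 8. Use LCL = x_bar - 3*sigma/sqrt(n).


LCL = 87.1 - 3 * 6.7 / sqrt(8)

79.99


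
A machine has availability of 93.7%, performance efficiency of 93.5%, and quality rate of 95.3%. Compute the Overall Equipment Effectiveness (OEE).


Formula: OEE = Availability * Performance * Quality / 10000
A * P = 93.7% * 93.5% / 100 = 87.61%
OEE = 87.61% * 95.3% / 100 = 83.5%

83.5%


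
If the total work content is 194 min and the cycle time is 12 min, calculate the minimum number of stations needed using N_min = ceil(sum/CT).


Formula: N_min = ceil(Sum of Task Times / Cycle Time)
N_min = ceil(194 min / 12 min) = ceil(16.1667)
N_min = 17 stations

17


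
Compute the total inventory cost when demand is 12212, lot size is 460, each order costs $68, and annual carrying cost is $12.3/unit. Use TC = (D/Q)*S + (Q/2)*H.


TC = 12212/460 * 68 + 460/2 * 12.3

$4634.25


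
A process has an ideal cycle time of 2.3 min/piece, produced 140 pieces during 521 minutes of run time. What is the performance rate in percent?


Formula: Performance = (Ideal CT * Total Count) / Run Time * 100
Ideal output time = 2.3 * 140 = 322.0 min
Performance = 322.0 / 521 * 100 = 61.8%

61.8%


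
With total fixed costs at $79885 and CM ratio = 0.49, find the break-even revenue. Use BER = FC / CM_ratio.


Formula: BER = Fixed Costs / Contribution Margin Ratio
BER = $79885 / 0.49
BER = $163030.61 (to the nearest cent)

$163030.61


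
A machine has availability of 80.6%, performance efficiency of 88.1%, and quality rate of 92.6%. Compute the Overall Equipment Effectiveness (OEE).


Formula: OEE = Availability * Performance * Quality / 10000
A * P = 80.6% * 88.1% / 100 = 71.01%
OEE = 71.01% * 92.6% / 100 = 65.8%

65.8%


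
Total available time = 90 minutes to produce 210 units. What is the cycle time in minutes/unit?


Formula: CT = Available Time / Number of Units
CT = 90 min / 210 units
CT = 0.43 min/unit

0.43 min/unit


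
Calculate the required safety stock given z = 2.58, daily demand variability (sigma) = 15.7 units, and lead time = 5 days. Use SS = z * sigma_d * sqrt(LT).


Formula: SS = z * sigma_d * sqrt(LT)
sqrt(LT) = sqrt(5) = 2.2361
SS = 2.58 * 15.7 * 2.2361
SS = 90.6 units

90.6 units


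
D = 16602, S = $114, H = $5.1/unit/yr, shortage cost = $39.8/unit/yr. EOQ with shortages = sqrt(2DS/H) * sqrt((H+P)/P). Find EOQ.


Formula: EOQ* = sqrt(2DS/H) * sqrt((H+P)/P)
Base EOQ = sqrt(2*16602*114/5.1) = 861.51 units
Correction = sqrt((5.1+39.8)/39.8) = 1.06214
EOQ* = 861.51 * 1.06214 = 915.0 units

915.0 units


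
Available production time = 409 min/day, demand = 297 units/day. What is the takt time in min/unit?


Formula: Takt Time = Available Production Time / Customer Demand
Takt = 409 min/day / 297 units/day
Takt = 1.38 min/unit

1.38 min/unit


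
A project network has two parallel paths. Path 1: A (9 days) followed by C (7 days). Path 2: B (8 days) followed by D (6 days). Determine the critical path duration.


Path 1 = 9 + 7 = 16 days
Path 2 = 8 + 6 = 14 days
Duration = max(16, 14) = 16 days

16 days


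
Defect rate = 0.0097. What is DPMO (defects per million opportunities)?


DPMO = defect_rate * 1000000 = 0.0097 * 1000000

9700


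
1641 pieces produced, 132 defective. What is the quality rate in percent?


Formula: Quality Rate = Good Pieces / Total Pieces * 100
Good pieces = 1641 - 132 = 1509
QR = 1509 / 1641 * 100 = 92.0%

92.0%


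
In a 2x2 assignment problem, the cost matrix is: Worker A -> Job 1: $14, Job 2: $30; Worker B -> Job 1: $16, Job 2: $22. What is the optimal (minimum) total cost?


Option 1: A->1 + B->2 = $14 + $22 = $36
Option 2: A->2 + B->1 = $30 + $16 = $46
Min cost = min($36, $46) = $36

$36


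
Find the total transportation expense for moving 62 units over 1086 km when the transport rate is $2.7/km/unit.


TC = dist * cost * units = 1086 * 2.7 * 62 = $181796.40

$181796.40


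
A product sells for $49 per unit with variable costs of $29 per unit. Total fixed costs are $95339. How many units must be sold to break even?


Formula: BEQ = Fixed Costs / (Price - Variable Cost)
Contribution margin = $49 - $29 = $20/unit
BEQ = ceil($95339 / $20/unit) = ceil(4766.95) = 4767 units

4767 units


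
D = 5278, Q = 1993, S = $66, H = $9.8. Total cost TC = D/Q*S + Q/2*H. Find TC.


TC = 5278/1993 * 66 + 1993/2 * 9.8

$9940.49


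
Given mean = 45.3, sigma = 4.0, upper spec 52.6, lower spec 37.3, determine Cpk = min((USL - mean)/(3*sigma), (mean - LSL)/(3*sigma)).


Cpu = (52.6 - 45.3) / (3 * 4.0) = 0.61
Cpl = (45.3 - 37.3) / (3 * 4.0) = 0.67
Cpk = min(0.61, 0.67) = 0.61

0.61


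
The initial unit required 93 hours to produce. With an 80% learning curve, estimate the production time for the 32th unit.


Formula: T_n = T_1 * (learning_rate)^(log2(n)) where learning_rate = rate/100
Doublings = log2(32) = 5
T_n = 93 * 0.8^5
T_n = 93 * 0.3277 = 30.5 hours

30.5 hours


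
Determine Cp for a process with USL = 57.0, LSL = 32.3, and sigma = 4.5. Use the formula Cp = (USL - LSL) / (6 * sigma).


Cp = (57.0 - 32.3) / (6 * 4.5)

0.91


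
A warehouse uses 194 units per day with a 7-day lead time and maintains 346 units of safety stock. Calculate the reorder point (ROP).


Formula: ROP = (Daily Demand * Lead Time) + Safety Stock
Demand during lead time = 194 * 7 = 1358 units
ROP = 1358 + 346 = 1704 units

1704 units


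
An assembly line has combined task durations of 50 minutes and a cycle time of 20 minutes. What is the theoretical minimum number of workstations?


Formula: N_min = ceil(Sum of Task Times / Cycle Time)
N_min = ceil(50 min / 20 min) = ceil(2.5)
N_min = 3 stations

3


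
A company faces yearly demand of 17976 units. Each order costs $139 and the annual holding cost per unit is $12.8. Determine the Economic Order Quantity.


Formula: EOQ = sqrt(2 * D * S / H)
Numerator: 2 * 17976 * 139 = 4997328
2DS/H = 4997328 / 12.8 = 390416.3
EOQ = sqrt(390416.3) = 624.8 units

624.8 units


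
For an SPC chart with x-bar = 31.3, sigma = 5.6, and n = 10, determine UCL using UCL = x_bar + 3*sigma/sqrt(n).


UCL = 31.3 + 3 * 5.6 / sqrt(10)

36.61


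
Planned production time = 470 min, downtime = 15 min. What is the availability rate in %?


Formula: Availability = (Planned Time - Downtime) / Planned Time * 100
Uptime = 470 - 15 = 455 min
Availability = 455 / 470 * 100 = 96.8%

96.8%


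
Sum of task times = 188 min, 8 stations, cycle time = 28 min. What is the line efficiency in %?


Formula: Efficiency = Sum of Task Times / (N_stations * CT) * 100
Total station capacity = 8 stations * 28 min = 224 min
Efficiency = 188 / 224 * 100 = 83.9%

83.9%


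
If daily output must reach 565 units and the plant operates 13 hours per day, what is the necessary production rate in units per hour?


Formula: Production Rate = Daily Demand / Available Hours
Rate = 565 units/day / 13 hours/day
Rate = 43.5 units/hour

43.5 units/hour


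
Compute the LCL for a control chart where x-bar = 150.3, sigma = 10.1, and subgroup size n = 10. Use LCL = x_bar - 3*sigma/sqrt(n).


LCL = 150.3 - 3 * 10.1 / sqrt(10)

140.72


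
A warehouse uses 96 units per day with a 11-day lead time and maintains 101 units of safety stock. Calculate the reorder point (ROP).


Formula: ROP = (Daily Demand * Lead Time) + Safety Stock
Demand during lead time = 96 * 11 = 1056 units
ROP = 1056 + 101 = 1157 units

1157 units


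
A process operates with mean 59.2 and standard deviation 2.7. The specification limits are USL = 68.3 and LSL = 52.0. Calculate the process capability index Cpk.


Cpu = (68.3 - 59.2) / (3 * 2.7) = 1.12
Cpl = (59.2 - 52.0) / (3 * 2.7) = 0.89
Cpk = min(1.12, 0.89) = 0.89

0.89


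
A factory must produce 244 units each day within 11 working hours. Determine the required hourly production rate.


Formula: Production Rate = Daily Demand / Available Hours
Rate = 244 units/day / 11 hours/day
Rate = 22.2 units/hour

22.2 units/hour


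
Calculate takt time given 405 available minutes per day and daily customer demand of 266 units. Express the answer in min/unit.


Formula: Takt Time = Available Production Time / Customer Demand
Takt = 405 min/day / 266 units/day
Takt = 1.52 min/unit

1.52 min/unit


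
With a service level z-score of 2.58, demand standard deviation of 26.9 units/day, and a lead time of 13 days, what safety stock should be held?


Formula: SS = z * sigma_d * sqrt(LT)
sqrt(LT) = sqrt(13) = 3.6056
SS = 2.58 * 26.9 * 3.6056
SS = 250.2 units

250.2 units


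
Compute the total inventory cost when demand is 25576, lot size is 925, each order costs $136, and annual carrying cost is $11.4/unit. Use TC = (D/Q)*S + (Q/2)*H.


TC = 25576/925 * 136 + 925/2 * 11.4

$9032.86


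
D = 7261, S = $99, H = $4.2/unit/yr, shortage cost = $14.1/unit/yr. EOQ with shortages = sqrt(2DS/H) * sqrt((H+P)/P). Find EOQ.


Formula: EOQ* = sqrt(2DS/H) * sqrt((H+P)/P)
Base EOQ = sqrt(2*7261*99/4.2) = 585.07 units
Correction = sqrt((4.2+14.1)/14.1) = 1.13924
EOQ* = 585.07 * 1.13924 = 666.5 units

666.5 units


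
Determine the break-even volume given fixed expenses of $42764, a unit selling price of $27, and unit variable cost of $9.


Formula: BEQ = Fixed Costs / (Price - Variable Cost)
Contribution margin = $27 - $9 = $18/unit
BEQ = ceil($42764 / $18/unit) = ceil(2375.78) = 2376 units

2376 units


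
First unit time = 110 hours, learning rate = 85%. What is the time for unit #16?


Formula: T_n = T_1 * (learning_rate)^(log2(n)) where learning_rate = rate/100
Doublings = log2(16) = 4
T_n = 110 * 0.85^4
T_n = 110 * 0.522 = 57.4 hours

57.4 hours


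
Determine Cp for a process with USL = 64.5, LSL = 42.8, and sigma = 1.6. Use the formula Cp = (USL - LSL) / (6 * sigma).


Cp = (64.5 - 42.8) / (6 * 1.6)

2.26


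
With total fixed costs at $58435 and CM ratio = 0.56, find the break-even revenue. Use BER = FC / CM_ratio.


Formula: BER = Fixed Costs / Contribution Margin Ratio
BER = $58435 / 0.56
BER = $104348.21 (to the nearest cent)

$104348.21


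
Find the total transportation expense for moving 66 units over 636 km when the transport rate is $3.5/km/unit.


TC = dist * cost * units = 636 * 3.5 * 66 = $146916.00

$146916.00


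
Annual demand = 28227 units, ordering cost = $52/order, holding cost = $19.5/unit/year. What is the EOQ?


Formula: EOQ = sqrt(2 * D * S / H)
Numerator: 2 * 28227 * 52 = 2935608
2DS/H = 2935608 / 19.5 = 150544.0
EOQ = sqrt(150544.0) = 388.0 units

388.0 units


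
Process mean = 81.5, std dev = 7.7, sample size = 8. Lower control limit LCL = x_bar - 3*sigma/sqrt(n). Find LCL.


LCL = 81.5 - 3 * 7.7 / sqrt(8)

73.33


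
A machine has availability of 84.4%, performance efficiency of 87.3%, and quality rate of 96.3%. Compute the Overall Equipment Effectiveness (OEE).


Formula: OEE = Availability * Performance * Quality / 10000
A * P = 84.4% * 87.3% / 100 = 73.68%
OEE = 73.68% * 96.3% / 100 = 71.0%

71.0%


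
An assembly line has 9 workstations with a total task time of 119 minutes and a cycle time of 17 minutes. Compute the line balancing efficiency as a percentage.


Formula: Efficiency = Sum of Task Times / (N_stations * CT) * 100
Total station capacity = 9 stations * 17 min = 153 min
Efficiency = 119 / 153 * 100 = 77.8%

77.8%


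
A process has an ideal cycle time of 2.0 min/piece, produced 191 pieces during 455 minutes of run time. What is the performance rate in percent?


Formula: Performance = (Ideal CT * Total Count) / Run Time * 100
Ideal output time = 2.0 * 191 = 382.0 min
Performance = 382.0 / 455 * 100 = 84.0%

84.0%


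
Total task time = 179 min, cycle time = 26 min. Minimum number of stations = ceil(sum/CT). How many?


Formula: N_min = ceil(Sum of Task Times / Cycle Time)
N_min = ceil(179 min / 26 min) = ceil(6.8846)
N_min = 7 stations

7


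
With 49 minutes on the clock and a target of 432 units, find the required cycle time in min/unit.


Formula: CT = Available Time / Number of Units
CT = 49 min / 432 units
CT = 0.11 min/unit

0.11 min/unit


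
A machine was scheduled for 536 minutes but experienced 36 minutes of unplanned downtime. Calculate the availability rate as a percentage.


Formula: Availability = (Planned Time - Downtime) / Planned Time * 100
Uptime = 536 - 36 = 500 min
Availability = 500 / 536 * 100 = 93.3%

93.3%


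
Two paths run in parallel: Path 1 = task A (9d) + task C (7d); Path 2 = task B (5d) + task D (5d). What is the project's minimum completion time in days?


Path 1 = 9 + 7 = 16 days
Path 2 = 5 + 5 = 10 days
Duration = max(16, 10) = 16 days

16 days


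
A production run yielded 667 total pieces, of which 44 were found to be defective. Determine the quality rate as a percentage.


Formula: Quality Rate = Good Pieces / Total Pieces * 100
Good pieces = 667 - 44 = 623
QR = 623 / 667 * 100 = 93.4%

93.4%


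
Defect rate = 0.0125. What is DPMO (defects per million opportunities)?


DPMO = defect_rate * 1000000 = 0.0125 * 1000000

12500


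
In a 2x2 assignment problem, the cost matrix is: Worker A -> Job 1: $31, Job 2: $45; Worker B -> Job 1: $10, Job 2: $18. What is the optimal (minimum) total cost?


Option 1: A->1 + B->2 = $31 + $18 = $49
Option 2: A->2 + B->1 = $45 + $10 = $55
Min cost = min($49, $55) = $49

$49


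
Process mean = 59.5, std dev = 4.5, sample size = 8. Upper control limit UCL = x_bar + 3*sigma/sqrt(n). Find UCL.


UCL = 59.5 + 3 * 4.5 / sqrt(8)

64.27


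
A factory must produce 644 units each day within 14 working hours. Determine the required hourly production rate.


Formula: Production Rate = Daily Demand / Available Hours
Rate = 644 units/day / 14 hours/day
Rate = 46.0 units/hour

46.0 units/hour


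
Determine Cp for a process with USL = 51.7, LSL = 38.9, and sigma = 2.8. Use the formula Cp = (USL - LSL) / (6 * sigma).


Cp = (51.7 - 38.9) / (6 * 2.8)

0.76


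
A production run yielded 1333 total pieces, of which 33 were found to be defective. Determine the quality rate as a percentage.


Formula: Quality Rate = Good Pieces / Total Pieces * 100
Good pieces = 1333 - 33 = 1300
QR = 1300 / 1333 * 100 = 97.5%

97.5%


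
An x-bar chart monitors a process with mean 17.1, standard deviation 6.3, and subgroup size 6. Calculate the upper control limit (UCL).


UCL = 17.1 + 3 * 6.3 / sqrt(6)

24.82


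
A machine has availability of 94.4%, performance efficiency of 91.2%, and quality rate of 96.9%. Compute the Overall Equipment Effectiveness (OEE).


Formula: OEE = Availability * Performance * Quality / 10000
A * P = 94.4% * 91.2% / 100 = 86.09%
OEE = 86.09% * 96.9% / 100 = 83.4%

83.4%


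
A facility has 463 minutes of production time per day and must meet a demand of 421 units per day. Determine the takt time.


Formula: Takt Time = Available Production Time / Customer Demand
Takt = 463 min/day / 421 units/day
Takt = 1.1 min/unit

1.1 min/unit


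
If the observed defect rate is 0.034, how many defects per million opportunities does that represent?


DPMO = defect_rate * 1000000 = 0.034 * 1000000

34000


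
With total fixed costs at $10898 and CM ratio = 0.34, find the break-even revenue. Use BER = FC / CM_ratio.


Formula: BER = Fixed Costs / Contribution Margin Ratio
BER = $10898 / 0.34
BER = $32052.94 (to the nearest cent)

$32052.94


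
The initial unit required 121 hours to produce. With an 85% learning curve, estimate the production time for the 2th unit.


Formula: T_n = T_1 * (learning_rate)^(log2(n)) where learning_rate = rate/100
Doublings = log2(2) = 1
T_n = 121 * 0.85^1
T_n = 121 * 0.85 = 102.9 hours

102.9 hours


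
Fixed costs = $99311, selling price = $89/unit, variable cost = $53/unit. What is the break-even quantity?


Formula: BEQ = Fixed Costs / (Price - Variable Cost)
Contribution margin = $89 - $53 = $36/unit
BEQ = ceil($99311 / $36/unit) = ceil(2758.64) = 2759 units

2759 units


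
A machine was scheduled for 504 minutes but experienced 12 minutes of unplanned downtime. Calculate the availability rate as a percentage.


Formula: Availability = (Planned Time - Downtime) / Planned Time * 100
Uptime = 504 - 12 = 492 min
Availability = 492 / 504 * 100 = 97.6%

97.6%


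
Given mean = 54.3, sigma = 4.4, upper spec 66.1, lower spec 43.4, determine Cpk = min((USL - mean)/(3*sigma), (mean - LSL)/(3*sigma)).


Cpu = (66.1 - 54.3) / (3 * 4.4) = 0.89
Cpl = (54.3 - 43.4) / (3 * 4.4) = 0.83
Cpk = min(0.89, 0.83) = 0.83

0.83


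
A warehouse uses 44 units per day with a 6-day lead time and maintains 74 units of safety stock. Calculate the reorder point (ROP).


Formula: ROP = (Daily Demand * Lead Time) + Safety Stock
Demand during lead time = 44 * 6 = 264 units
ROP = 264 + 74 = 338 units

338 units


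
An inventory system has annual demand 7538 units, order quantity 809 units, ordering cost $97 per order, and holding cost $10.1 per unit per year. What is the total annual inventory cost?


TC = 7538/809 * 97 + 809/2 * 10.1

$4989.26


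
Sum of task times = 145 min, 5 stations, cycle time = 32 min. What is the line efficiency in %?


Formula: Efficiency = Sum of Task Times / (N_stations * CT) * 100
Total station capacity = 5 stations * 32 min = 160 min
Efficiency = 145 / 160 * 100 = 90.6%

90.6%


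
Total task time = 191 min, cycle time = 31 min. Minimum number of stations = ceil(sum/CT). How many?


Formula: N_min = ceil(Sum of Task Times / Cycle Time)
N_min = ceil(191 min / 31 min) = ceil(6.1613)
N_min = 7 stations

7


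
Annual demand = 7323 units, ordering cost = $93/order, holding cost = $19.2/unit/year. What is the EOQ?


Formula: EOQ = sqrt(2 * D * S / H)
Numerator: 2 * 7323 * 93 = 1362078
2DS/H = 1362078 / 19.2 = 70941.6
EOQ = sqrt(70941.6) = 266.3 units

266.3 units


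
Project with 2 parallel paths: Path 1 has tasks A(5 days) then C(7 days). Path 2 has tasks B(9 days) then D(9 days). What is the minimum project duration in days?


Path 1 = 5 + 7 = 12 days
Path 2 = 9 + 9 = 18 days
Duration = max(12, 18) = 18 days

18 days


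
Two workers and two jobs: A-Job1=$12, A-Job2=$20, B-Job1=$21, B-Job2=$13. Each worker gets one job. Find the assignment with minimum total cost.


Option 1: A->1 + B->2 = $12 + $13 = $25
Option 2: A->2 + B->1 = $20 + $21 = $41
Min cost = min($25, $41) = $25

$25


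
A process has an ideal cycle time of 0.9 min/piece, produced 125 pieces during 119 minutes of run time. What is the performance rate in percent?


Formula: Performance = (Ideal CT * Total Count) / Run Time * 100
Ideal output time = 0.9 * 125 = 112.5 min
Performance = 112.5 / 119 * 100 = 94.5%

94.5%


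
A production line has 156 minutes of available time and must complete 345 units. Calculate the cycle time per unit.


Formula: CT = Available Time / Number of Units
CT = 156 min / 345 units
CT = 0.45 min/unit

0.45 min/unit


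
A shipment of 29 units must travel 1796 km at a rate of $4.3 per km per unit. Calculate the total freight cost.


TC = dist * cost * units = 1796 * 4.3 * 29 = $223961.20

$223961.20


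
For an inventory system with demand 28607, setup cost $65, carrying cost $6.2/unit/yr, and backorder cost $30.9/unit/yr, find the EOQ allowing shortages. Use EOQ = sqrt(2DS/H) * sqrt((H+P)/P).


Formula: EOQ* = sqrt(2DS/H) * sqrt((H+P)/P)
Base EOQ = sqrt(2*28607*65/6.2) = 774.48 units
Correction = sqrt((6.2+30.9)/30.9) = 1.09574
EOQ* = 774.48 * 1.09574 = 848.6 units

848.6 units


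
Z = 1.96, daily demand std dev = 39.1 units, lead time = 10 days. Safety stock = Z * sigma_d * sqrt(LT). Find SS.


Formula: SS = z * sigma_d * sqrt(LT)
sqrt(LT) = sqrt(10) = 3.1623
SS = 1.96 * 39.1 * 3.1623
SS = 242.3 units

242.3 units


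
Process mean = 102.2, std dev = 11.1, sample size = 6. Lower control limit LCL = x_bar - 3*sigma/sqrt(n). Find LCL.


LCL = 102.2 - 3 * 11.1 / sqrt(6)

88.61


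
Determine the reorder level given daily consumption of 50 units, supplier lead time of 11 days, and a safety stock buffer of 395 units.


Formula: ROP = (Daily Demand * Lead Time) + Safety Stock
Demand during lead time = 50 * 11 = 550 units
ROP = 550 + 395 = 945 units

945 units


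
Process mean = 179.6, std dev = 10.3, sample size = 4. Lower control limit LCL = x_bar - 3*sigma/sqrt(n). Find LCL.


LCL = 179.6 - 3 * 10.3 / sqrt(4)

164.15


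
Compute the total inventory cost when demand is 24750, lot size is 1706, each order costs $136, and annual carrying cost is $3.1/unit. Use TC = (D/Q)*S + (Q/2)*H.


TC = 24750/1706 * 136 + 1706/2 * 3.1

$4617.34


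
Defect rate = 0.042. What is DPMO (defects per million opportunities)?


DPMO = defect_rate * 1000000 = 0.042 * 1000000

42000


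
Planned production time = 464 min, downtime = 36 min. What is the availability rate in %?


Formula: Availability = (Planned Time - Downtime) / Planned Time * 100
Uptime = 464 - 36 = 428 min
Availability = 428 / 464 * 100 = 92.2%

92.2%


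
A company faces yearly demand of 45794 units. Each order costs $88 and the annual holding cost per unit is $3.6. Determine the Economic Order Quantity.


Formula: EOQ = sqrt(2 * D * S / H)
Numerator: 2 * 45794 * 88 = 8059744
2DS/H = 8059744 / 3.6 = 2238817.8
EOQ = sqrt(2238817.8) = 1496.3 units

1496.3 units


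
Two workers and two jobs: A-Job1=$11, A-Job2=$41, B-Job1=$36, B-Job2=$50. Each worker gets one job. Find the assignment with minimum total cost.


Option 1: A->1 + B->2 = $11 + $50 = $61
Option 2: A->2 + B->1 = $41 + $36 = $77
Min cost = min($61, $77) = $61

$61


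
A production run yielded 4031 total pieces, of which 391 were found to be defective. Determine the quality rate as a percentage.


Formula: Quality Rate = Good Pieces / Total Pieces * 100
Good pieces = 4031 - 391 = 3640
QR = 3640 / 4031 * 100 = 90.3%

90.3%


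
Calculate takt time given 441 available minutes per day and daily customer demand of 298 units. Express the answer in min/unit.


Formula: Takt Time = Available Production Time / Customer Demand
Takt = 441 min/day / 298 units/day
Takt = 1.48 min/unit

1.48 min/unit


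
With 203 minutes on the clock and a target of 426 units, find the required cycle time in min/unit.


Formula: CT = Available Time / Number of Units
CT = 203 min / 426 units
CT = 0.48 min/unit

0.48 min/unit


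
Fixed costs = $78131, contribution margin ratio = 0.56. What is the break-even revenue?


Formula: BER = Fixed Costs / Contribution Margin Ratio
BER = $78131 / 0.56
BER = $139519.64 (to the nearest cent)

$139519.64


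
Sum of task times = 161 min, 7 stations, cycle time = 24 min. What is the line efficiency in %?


Formula: Efficiency = Sum of Task Times / (N_stations * CT) * 100
Total station capacity = 7 stations * 24 min = 168 min
Efficiency = 161 / 168 * 100 = 95.8%

95.8%


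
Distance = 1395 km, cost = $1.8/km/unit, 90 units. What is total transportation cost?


TC = dist * cost * units = 1395 * 1.8 * 90 = $225990.00

$225990.00


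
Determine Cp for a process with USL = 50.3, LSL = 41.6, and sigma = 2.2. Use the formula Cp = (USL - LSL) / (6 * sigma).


Cp = (50.3 - 41.6) / (6 * 2.2)

0.66


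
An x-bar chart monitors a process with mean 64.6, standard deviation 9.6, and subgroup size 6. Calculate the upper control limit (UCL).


UCL = 64.6 + 3 * 9.6 / sqrt(6)

76.36


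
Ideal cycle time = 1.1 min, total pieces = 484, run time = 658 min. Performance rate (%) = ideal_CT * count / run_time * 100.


Formula: Performance = (Ideal CT * Total Count) / Run Time * 100
Ideal output time = 1.1 * 484 = 532.4 min
Performance = 532.4 / 658 * 100 = 80.9%

80.9%


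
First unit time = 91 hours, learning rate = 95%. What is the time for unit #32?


Formula: T_n = T_1 * (learning_rate)^(log2(n)) where learning_rate = rate/100
Doublings = log2(32) = 5
T_n = 91 * 0.95^5
T_n = 91 * 0.7738 = 70.4 hours

70.4 hours


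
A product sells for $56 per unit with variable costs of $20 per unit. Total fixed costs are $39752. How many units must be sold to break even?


Formula: BEQ = Fixed Costs / (Price - Variable Cost)
Contribution margin = $56 - $20 = $36/unit
BEQ = ceil($39752 / $36/unit) = ceil(1104.22) = 1105 units

1105 units


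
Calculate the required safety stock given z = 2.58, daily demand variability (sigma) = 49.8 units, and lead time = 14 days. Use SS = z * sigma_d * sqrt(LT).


Formula: SS = z * sigma_d * sqrt(LT)
sqrt(LT) = sqrt(14) = 3.7417
SS = 2.58 * 49.8 * 3.7417
SS = 480.7 units

480.7 units


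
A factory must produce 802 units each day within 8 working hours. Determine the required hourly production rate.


Formula: Production Rate = Daily Demand / Available Hours
Rate = 802 units/day / 8 hours/day
Rate = 100.3 units/hour

100.3 units/hour


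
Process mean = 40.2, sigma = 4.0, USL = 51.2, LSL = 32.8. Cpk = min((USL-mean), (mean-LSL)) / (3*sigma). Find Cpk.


Cpu = (51.2 - 40.2) / (3 * 4.0) = 0.92
Cpl = (40.2 - 32.8) / (3 * 4.0) = 0.62
Cpk = min(0.92, 0.62) = 0.62

0.62


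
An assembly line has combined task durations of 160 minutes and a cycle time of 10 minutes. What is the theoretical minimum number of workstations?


Formula: N_min = ceil(Sum of Task Times / Cycle Time)
N_min = ceil(160 min / 10 min) = ceil(16.0)
N_min = 16 stations

16


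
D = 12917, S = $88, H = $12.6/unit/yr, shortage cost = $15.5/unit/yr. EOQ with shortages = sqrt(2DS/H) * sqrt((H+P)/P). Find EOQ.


Formula: EOQ* = sqrt(2DS/H) * sqrt((H+P)/P)
Base EOQ = sqrt(2*12917*88/12.6) = 424.77 units
Correction = sqrt((12.6+15.5)/15.5) = 1.34644
EOQ* = 424.77 * 1.34644 = 571.9 units

571.9 units


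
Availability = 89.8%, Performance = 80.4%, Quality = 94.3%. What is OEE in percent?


Formula: OEE = Availability * Performance * Quality / 10000
A * P = 89.8% * 80.4% / 100 = 72.2%
OEE = 72.2% * 94.3% / 100 = 68.1%

68.1%


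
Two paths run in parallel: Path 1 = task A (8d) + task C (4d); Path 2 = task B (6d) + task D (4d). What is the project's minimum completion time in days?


Path 1 = 8 + 4 = 12 days
Path 2 = 6 + 4 = 10 days
Duration = max(12, 10) = 12 days

12 days


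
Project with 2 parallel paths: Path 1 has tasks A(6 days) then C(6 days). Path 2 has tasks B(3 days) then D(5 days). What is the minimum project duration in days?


Path 1 = 6 + 6 = 12 days
Path 2 = 3 + 5 = 8 days
Duration = max(12, 8) = 12 days

12 days


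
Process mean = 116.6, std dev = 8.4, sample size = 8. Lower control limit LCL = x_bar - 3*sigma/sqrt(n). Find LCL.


LCL = 116.6 - 3 * 8.4 / sqrt(8)

107.69


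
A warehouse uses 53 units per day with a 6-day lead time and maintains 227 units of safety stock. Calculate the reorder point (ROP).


Formula: ROP = (Daily Demand * Lead Time) + Safety Stock
Demand during lead time = 53 * 6 = 318 units
ROP = 318 + 227 = 545 units

545 units


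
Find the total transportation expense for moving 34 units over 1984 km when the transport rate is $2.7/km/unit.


TC = dist * cost * units = 1984 * 2.7 * 34 = $182131.20

$182131.20


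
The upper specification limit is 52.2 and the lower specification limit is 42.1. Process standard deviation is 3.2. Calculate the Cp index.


Cp = (52.2 - 42.1) / (6 * 3.2)

0.53


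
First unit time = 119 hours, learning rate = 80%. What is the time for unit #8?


Formula: T_n = T_1 * (learning_rate)^(log2(n)) where learning_rate = rate/100
Doublings = log2(8) = 3
T_n = 119 * 0.8^3
T_n = 119 * 0.512 = 60.9 hours

60.9 hours


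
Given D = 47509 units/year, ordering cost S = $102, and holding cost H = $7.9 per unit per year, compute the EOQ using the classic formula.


Formula: EOQ = sqrt(2 * D * S / H)
Numerator: 2 * 47509 * 102 = 9691836
2DS/H = 9691836 / 7.9 = 1226814.7
EOQ = sqrt(1226814.7) = 1107.6 units

1107.6 units


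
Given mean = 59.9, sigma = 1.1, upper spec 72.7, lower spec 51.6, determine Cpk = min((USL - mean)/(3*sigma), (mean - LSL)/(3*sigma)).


Cpu = (72.7 - 59.9) / (3 * 1.1) = 3.88
Cpl = (59.9 - 51.6) / (3 * 1.1) = 2.52
Cpk = min(3.88, 2.52) = 2.52

2.52


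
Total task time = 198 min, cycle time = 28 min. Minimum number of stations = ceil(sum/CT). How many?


Formula: N_min = ceil(Sum of Task Times / Cycle Time)
N_min = ceil(198 min / 28 min) = ceil(7.0714)
N_min = 8 stations

8


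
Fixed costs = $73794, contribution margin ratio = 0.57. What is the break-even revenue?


Formula: BER = Fixed Costs / Contribution Margin Ratio
BER = $73794 / 0.57
BER = $129463.16 (to the nearest cent)

$129463.16


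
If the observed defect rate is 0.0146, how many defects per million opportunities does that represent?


DPMO = defect_rate * 1000000 = 0.0146 * 1000000

14600


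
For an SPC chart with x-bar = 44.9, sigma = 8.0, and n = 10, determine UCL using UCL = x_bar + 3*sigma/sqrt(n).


UCL = 44.9 + 3 * 8.0 / sqrt(10)

52.49


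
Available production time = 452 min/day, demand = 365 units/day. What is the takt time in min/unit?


Formula: Takt Time = Available Production Time / Customer Demand
Takt = 452 min/day / 365 units/day
Takt = 1.24 min/unit

1.24 min/unit


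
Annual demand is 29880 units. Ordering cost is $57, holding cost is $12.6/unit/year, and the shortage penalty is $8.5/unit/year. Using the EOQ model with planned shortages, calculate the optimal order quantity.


Formula: EOQ* = sqrt(2DS/H) * sqrt((H+P)/P)
Base EOQ = sqrt(2*29880*57/12.6) = 519.95 units
Correction = sqrt((12.6+8.5)/8.5) = 1.57555
EOQ* = 519.95 * 1.57555 = 819.2 units

819.2 units


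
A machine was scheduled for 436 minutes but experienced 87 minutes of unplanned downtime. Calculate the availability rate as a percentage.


Formula: Availability = (Planned Time - Downtime) / Planned Time * 100
Uptime = 436 - 87 = 349 min
Availability = 349 / 436 * 100 = 80.0%

80.0%


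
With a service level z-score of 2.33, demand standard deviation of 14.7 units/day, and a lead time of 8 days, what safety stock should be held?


Formula: SS = z * sigma_d * sqrt(LT)
sqrt(LT) = sqrt(8) = 2.8284
SS = 2.33 * 14.7 * 2.8284
SS = 96.9 units

96.9 units


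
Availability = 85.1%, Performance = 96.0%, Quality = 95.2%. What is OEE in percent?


Formula: OEE = Availability * Performance * Quality / 10000
A * P = 85.1% * 96.0% / 100 = 81.7%
OEE = 81.7% * 95.2% / 100 = 77.8%

77.8%


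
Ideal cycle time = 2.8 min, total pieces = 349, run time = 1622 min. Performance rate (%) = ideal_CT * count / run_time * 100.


Formula: Performance = (Ideal CT * Total Count) / Run Time * 100
Ideal output time = 2.8 * 349 = 977.2 min
Performance = 977.2 / 1622 * 100 = 60.2%

60.2%


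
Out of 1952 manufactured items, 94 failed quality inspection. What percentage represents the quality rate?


Formula: Quality Rate = Good Pieces / Total Pieces * 100
Good pieces = 1952 - 94 = 1858
QR = 1858 / 1952 * 100 = 95.2%

95.2%


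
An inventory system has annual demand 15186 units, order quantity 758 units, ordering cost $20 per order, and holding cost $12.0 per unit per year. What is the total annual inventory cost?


TC = 15186/758 * 20 + 758/2 * 12.0

$4948.69


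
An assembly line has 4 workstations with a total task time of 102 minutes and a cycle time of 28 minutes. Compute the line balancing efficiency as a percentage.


Formula: Efficiency = Sum of Task Times / (N_stations * CT) * 100
Total station capacity = 4 stations * 28 min = 112 min
Efficiency = 102 / 112 * 100 = 91.1%

91.1%


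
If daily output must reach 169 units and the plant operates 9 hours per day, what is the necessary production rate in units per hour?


Formula: Production Rate = Daily Demand / Available Hours
Rate = 169 units/day / 9 hours/day
Rate = 18.8 units/hour

18.8 units/hour


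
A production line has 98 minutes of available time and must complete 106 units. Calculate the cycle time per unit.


Formula: CT = Available Time / Number of Units
CT = 98 min / 106 units
CT = 0.92 min/unit

0.92 min/unit


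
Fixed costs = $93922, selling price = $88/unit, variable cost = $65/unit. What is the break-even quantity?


Formula: BEQ = Fixed Costs / (Price - Variable Cost)
Contribution margin = $88 - $65 = $23/unit
BEQ = ceil($93922 / $23/unit) = ceil(4083.57) = 4084 units

4084 units


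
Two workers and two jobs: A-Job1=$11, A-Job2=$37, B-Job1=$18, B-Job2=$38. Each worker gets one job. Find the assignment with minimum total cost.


Option 1: A->1 + B->2 = $11 + $38 = $49
Option 2: A->2 + B->1 = $37 + $18 = $55
Min cost = min($49, $55) = $49

$49


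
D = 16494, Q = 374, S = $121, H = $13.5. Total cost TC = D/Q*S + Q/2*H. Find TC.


TC = 16494/374 * 121 + 374/2 * 13.5

$7860.79
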